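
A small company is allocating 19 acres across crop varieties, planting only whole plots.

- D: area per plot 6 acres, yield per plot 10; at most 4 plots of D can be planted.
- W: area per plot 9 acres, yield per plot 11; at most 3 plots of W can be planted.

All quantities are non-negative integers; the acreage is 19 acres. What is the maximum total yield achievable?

30

This is a bounded integer knapsack.
Take 3×D: area 18 ≤ 19, yield 3·10 = 30.
No other integer combination yields more.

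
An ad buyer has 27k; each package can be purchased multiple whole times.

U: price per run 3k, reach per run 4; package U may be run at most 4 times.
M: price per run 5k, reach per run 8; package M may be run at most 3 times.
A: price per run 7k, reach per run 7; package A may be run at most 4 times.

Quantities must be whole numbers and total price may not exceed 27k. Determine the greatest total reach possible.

40

This is a bounded integer knapsack.
Take 4×U and 3×M: price 27 ≤ 27, reach 4·4 + 3·8 = 40.
M has the best ratio (8/5) and is taken to its limit of 3; remaining capacity is filled optimally with the others.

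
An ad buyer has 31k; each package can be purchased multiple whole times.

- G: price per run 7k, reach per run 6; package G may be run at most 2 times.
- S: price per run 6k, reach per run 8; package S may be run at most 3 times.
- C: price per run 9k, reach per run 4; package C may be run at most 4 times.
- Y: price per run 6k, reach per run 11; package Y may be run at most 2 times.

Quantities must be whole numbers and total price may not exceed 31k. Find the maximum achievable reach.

Y has the best ratio (11/6); taking only Y gives at most 2×11 = 22 (stopped by the supply cap of 2).
Mixing does better — 3×S and 2×Y: price 30 ≤ 31, reach 3·8 + 2·11 = 46.

46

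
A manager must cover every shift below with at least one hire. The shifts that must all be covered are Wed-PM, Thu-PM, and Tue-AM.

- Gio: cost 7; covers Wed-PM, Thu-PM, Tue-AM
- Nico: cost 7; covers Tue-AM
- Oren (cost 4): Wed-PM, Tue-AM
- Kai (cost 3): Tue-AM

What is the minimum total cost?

7

This is an integer covering problem.
The greedy cost-per-new-shift heuristic would pick Oren and Gio for 11, but a cheaper cover exists.
Gio alone covers Wed-PM, Thu-PM, Tue-AM — every shift.
Total cost: 7.
No cover costs less than 7.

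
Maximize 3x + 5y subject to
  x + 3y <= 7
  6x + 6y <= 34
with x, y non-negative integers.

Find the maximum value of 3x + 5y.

17

(x,y)=(4,1) is feasible, giving 17.
(x,y)=(5,0) is feasible, giving 15.
(x,y)=(3,1) is feasible, giving 14.
Maximum is 17 at (x,y)=(4,1).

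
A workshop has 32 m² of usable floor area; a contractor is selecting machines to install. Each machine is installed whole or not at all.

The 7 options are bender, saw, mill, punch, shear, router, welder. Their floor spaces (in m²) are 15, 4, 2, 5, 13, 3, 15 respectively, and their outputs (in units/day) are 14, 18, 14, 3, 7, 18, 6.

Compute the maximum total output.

Allowing fractional choices, the relaxed optimum would be about 68.6, but machines are indivisible.
saw + mill + punch + shear + router: floor space 4 + 2 + 5 + 13 + 3 = 27 ≤ 32, output 18 + 14 + 3 + 7 + 18 = 60.
bender + saw + mill + router: floor space 15 + 4 + 2 + 3 = 24 ≤ 32, output 14 + 18 + 14 + 18 = 64.
bender + saw + mill + punch + router: floor space 15 + 4 + 2 + 5 + 3 = 29 ≤ 32, output 14 + 18 + 14 + 3 + 18 = 67.
Best is bender, saw, mill, punch, and router with total output 67.

67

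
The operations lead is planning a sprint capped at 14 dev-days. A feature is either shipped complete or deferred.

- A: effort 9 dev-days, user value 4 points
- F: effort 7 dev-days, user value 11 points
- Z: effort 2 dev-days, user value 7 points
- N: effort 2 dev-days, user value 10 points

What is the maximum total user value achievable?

Take F, Z, and N: effort 7 + 2 + 2 = 11 ≤ 14, user value 11 + 7 + 10 = 28.
No other feasible combination does better.

28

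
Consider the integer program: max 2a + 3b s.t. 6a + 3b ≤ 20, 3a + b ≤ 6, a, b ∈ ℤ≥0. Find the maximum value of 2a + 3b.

(a,b)=(0,6): 6·0+3·6=18≤20, 3·0+1·6=6≤6, objective 18.
(a,b)=(0,5): 6·0+3·5=15≤20, 3·0+1·5=5≤6, objective 15.
The best lattice point is (0,6), giving 18.

18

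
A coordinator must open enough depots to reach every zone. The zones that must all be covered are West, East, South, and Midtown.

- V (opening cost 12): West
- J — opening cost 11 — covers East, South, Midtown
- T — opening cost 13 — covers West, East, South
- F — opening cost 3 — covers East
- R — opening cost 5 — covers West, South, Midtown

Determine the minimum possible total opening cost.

8

This is an integer covering problem.
Choose F and R: together they cover West, East, South, Midtown — every zone.
Total opening cost: 3 + 5 = 8.
No cover costs less than 8.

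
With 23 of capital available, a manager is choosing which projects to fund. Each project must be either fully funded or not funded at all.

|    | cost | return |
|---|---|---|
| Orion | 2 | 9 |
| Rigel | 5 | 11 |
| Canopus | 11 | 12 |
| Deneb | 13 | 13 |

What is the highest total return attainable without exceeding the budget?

33

This is a 0-1 knapsack instance.
Allowing fractional choices, the relaxed optimum would be about 37.0, but projects are indivisible.
Orion + Rigel + Deneb: cost 2 + 5 + 13 = 20 ≤ 23, return 9 + 11 + 13 = 33.
Orion + Rigel + Canopus: cost 2 + 5 + 11 = 18 ≤ 23, return 9 + 11 + 12 = 32.
Rigel + Deneb: cost 5 + 13 = 18 ≤ 23, return 11 + 13 = 24.
Best is Orion, Rigel, and Deneb with total return 33.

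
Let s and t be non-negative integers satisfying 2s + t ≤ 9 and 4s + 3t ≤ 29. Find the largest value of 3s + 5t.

45

(s,t)=(0,9) is feasible, giving 45.
(s,t)=(0,8) is feasible, giving 40.
The best lattice point is (0,9), giving 45.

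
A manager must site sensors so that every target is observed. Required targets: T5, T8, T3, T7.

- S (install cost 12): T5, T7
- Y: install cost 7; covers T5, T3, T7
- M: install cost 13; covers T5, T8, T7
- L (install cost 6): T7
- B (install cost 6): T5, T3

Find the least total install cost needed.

19

The greedy cost-per-new-target heuristic would pick Y and M for 20, but a cheaper cover exists.
Choose M and B: together they cover T5, T8, T3, T7 — every target.
Total install cost: 13 + 6 = 19.
No cover costs less than 19.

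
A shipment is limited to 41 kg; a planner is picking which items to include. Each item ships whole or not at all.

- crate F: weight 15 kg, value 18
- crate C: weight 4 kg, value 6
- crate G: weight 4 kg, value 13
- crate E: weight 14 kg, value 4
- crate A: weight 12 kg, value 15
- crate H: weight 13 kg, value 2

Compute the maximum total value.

Treat it as a binary knapsack problem.
crate F + crate C + crate G + crate E: weight 15 + 4 + 4 + 14 = 37 ≤ 41, value 18 + 6 + 13 + 4 = 41.
crate F + crate C + crate G + crate A: weight 15 + 4 + 4 + 12 = 35 ≤ 41, value 18 + 6 + 13 + 15 = 52.
crate F + crate G + crate A: weight 15 + 4 + 12 = 31 ≤ 41, value 18 + 13 + 15 = 46.
Best is crate F, crate C, crate G, and crate A with total value 52.

52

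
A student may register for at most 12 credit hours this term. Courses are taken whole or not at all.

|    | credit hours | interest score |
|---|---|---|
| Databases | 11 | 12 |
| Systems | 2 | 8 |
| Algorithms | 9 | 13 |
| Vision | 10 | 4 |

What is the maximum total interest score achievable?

21

Allowing fractional choices, the relaxed optimum would be about 22.1, but courses are indivisible.
Databases: credit hours 11 ≤ 12, interest score 12.
Systems + Algorithms: credit hours 2 + 9 = 11 ≤ 12, interest score 8 + 13 = 21.
Algorithms: credit hours 9 ≤ 12, interest score 13.
Best is Systems and Algorithms with total interest score 21.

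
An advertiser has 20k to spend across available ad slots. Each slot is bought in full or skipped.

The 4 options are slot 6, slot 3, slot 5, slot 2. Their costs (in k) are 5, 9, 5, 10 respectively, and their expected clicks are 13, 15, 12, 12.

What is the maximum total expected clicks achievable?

Allowing fractional choices, the relaxed optimum would be about 41.2, but ad slots are indivisible.
slot 6 + slot 5 + slot 2: cost 5 + 5 + 10 = 20 ≤ 20, expected clicks 13 + 12 + 12 = 37.
slot 6 + slot 3 + slot 5: cost 5 + 9 + 5 = 19 ≤ 20, expected clicks 13 + 15 + 12 = 40.
slot 6 + slot 3: cost 5 + 9 = 14 ≤ 20, expected clicks 13 + 15 = 28.
Best is slot 6, slot 3, and slot 5 with total expected clicks 40.

40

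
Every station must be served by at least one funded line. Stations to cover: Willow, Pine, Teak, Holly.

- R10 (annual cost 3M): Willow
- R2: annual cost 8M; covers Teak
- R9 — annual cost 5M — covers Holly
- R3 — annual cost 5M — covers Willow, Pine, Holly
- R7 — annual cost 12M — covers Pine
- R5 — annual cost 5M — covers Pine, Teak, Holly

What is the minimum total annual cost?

The greedy cost-per-new-station heuristic would pick R3 and R5 for 10, but a cheaper cover exists.
Choose R10 and R5: together they cover Willow, Pine, Teak, Holly — every station.
Total annual cost: 3 + 5 = 8.
No cover costs less than 8.

8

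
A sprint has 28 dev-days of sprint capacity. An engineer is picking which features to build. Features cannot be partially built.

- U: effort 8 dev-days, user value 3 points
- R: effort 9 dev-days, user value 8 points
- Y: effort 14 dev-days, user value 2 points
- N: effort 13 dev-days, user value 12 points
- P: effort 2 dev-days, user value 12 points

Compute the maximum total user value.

Take R, N, and P: effort 9 + 13 + 2 = 24 ≤ 28, user value 8 + 12 + 12 = 32.
No other feasible combination does better.

32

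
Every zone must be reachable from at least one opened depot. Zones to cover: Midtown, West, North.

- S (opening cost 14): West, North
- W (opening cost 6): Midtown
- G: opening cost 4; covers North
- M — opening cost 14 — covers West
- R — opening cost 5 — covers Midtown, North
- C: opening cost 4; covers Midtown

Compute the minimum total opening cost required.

The greedy cost-per-new-zone heuristic would pick R and S for 19, but a cheaper cover exists.
Choose S and C: together they cover Midtown, West, North — every zone.
Total opening cost: 14 + 4 = 18.
No cover costs less than 18.

18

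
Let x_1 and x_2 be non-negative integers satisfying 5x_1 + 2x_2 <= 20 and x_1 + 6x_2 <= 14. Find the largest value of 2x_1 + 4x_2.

Relaxing integrality, the LP optimum is 13.71 at (x_1,x_2) = (3.29, 1.79), which is not an integer point.
(x_1,x_2)=(2,2): 5·2+2·2=14≤20, 1·2+6·2=14≤14, objective 12.
(x_1,x_2)=(1,2): 5·1+2·2=9≤20, 1·1+6·2=13≤14, objective 10.
(x_1,x_2)=(3,1): 5·3+2·1=17≤20, 1·3+6·1=9≤14, objective 10.
Maximum is 12 at (x_1,x_2)=(2,2).

12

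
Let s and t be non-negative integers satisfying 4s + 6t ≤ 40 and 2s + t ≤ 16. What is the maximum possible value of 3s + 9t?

(s,t)=(1,6) is feasible, giving 57.
(s,t)=(0,6) is feasible, giving 54.
Maximum is 57 at (s,t)=(1,6).

57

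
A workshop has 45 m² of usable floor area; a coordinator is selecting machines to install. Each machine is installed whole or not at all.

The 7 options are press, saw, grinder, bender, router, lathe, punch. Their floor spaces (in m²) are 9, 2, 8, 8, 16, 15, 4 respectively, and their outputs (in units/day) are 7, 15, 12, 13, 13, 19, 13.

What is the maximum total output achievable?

Allowing fractional choices, the relaxed optimum would be about 78.5, but machines are indivisible.
saw + bender + router + lathe + punch: floor space 2 + 8 + 16 + 15 + 4 = 45 ≤ 45, output 15 + 13 + 13 + 19 + 13 = 73.
saw + grinder + router + lathe + punch: floor space 2 + 8 + 16 + 15 + 4 = 45 ≤ 45, output 15 + 12 + 13 + 19 + 13 = 72.
saw + grinder + bender + lathe + punch: floor space 2 + 8 + 8 + 15 + 4 = 37 ≤ 45, output 15 + 12 + 13 + 19 + 13 = 72.
Best is saw, bender, router, lathe, and punch with total output 73.

73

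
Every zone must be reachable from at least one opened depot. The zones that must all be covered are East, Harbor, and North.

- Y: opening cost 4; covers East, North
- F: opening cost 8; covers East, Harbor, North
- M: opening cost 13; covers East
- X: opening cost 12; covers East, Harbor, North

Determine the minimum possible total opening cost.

8

The greedy cost-per-new-zone heuristic would pick Y and F for 12, but a cheaper cover exists.
F alone covers East, Harbor, North — every zone.
Total opening cost: 8.
No cover costs less than 8.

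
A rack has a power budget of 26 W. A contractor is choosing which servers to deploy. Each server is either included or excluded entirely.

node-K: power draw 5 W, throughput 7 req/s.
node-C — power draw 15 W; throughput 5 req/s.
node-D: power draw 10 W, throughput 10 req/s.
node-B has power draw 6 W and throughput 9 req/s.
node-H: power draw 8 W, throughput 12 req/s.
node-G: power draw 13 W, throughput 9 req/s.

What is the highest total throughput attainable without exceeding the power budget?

31

Allowing fractional choices, the relaxed optimum would be about 35.0, but servers are indivisible.
node-K + node-D + node-H: power draw 5 + 10 + 8 = 23 ≤ 26, throughput 7 + 10 + 12 = 29.
node-K + node-B + node-H: power draw 5 + 6 + 8 = 19 ≤ 26, throughput 7 + 9 + 12 = 28.
node-D + node-B + node-H: power draw 10 + 6 + 8 = 24 ≤ 26, throughput 10 + 9 + 12 = 31.
Best is node-D, node-B, and node-H with total throughput 31.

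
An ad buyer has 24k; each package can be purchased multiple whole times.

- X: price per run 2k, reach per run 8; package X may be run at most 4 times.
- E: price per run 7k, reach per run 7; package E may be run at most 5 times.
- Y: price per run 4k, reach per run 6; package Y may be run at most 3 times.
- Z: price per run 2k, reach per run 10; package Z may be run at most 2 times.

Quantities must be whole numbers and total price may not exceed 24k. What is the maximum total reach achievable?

70

Take 4×X, 3×Y, and 2×Z: price 24 ≤ 24, reach 4·8 + 3·6 + 2·10 = 70.
Z has the best ratio (10/2) and is taken to its limit of 2; remaining capacity is filled optimally with the others.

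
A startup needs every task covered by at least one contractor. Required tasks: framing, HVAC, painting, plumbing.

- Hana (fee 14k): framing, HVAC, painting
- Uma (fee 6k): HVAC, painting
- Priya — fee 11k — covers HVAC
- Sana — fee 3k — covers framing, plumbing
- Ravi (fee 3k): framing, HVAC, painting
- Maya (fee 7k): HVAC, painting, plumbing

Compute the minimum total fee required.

6

This is a weighted set-cover instance.
Choose Sana and Ravi: together they cover framing, HVAC, painting, plumbing — every task.
Total fee: 3 + 3 = 6.
No cover costs less than 6.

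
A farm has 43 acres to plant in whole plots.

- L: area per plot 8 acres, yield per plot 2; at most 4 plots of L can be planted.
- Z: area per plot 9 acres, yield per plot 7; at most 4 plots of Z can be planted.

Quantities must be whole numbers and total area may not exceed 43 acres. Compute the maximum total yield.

2×L and 3×Z: area 43 ≤ 43, yield 2·2 + 3·7 = 25.
4×Z: area 36 ≤ 43, yield 4·7 = 28.
Best is 28.

28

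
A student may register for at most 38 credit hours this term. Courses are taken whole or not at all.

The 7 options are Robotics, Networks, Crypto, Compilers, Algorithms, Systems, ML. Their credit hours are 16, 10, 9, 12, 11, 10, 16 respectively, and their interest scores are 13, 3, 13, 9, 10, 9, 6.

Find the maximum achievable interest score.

Robotics + Crypto + Systems: credit hours 16 + 9 + 10 = 35 ≤ 38, interest score 13 + 13 + 9 = 35.
Robotics + Crypto + Algorithms: credit hours 16 + 9 + 11 = 36 ≤ 38, interest score 13 + 13 + 10 = 36.
Robotics + Crypto + Compilers: credit hours 16 + 9 + 12 = 37 ≤ 38, interest score 13 + 13 + 9 = 35.
Best is Robotics, Crypto, and Algorithms with total interest score 36.

36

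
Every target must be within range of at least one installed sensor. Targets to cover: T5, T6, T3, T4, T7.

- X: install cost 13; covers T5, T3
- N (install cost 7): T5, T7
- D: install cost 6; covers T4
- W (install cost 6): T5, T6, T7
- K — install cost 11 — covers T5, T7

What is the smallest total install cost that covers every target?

25

Choose X, D, and W: together they cover T5, T6, T3, T4, T7 — every target.
Total install cost: 13 + 6 + 6 = 25.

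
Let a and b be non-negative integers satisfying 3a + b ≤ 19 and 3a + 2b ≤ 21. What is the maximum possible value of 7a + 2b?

The continuous relaxation peaks at (6.33, 0) with value 44.33; rounding to a feasible lattice point costs some objective.
(a,b)=(6,1): 3·6+1·1=19≤19, 3·6+2·1=20≤21, objective 44.
(a,b)=(6,0): 3·6+1·0=18≤19, 3·6+2·0=18≤21, objective 42.
No feasible integer point exceeds 44.

44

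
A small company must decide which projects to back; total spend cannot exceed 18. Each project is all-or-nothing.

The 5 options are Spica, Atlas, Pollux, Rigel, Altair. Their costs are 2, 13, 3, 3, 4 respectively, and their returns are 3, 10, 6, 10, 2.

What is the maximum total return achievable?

Treat it as a binary knapsack problem.
Take Spica, Atlas, and Rigel: cost 2 + 13 + 3 = 18 ≤ 18, return 3 + 10 + 10 = 23.
No other feasible combination does better.

23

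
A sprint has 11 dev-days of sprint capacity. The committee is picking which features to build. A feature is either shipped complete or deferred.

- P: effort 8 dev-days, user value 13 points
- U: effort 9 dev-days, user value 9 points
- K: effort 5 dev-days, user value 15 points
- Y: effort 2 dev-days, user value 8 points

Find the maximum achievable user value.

This is a 0-1 knapsack instance.
U + Y: effort 9 + 2 = 11 ≤ 11, user value 9 + 8 = 17.
K + Y: effort 5 + 2 = 7 ≤ 11, user value 15 + 8 = 23.
P + Y: effort 8 + 2 = 10 ≤ 11, user value 13 + 8 = 21.
Best is K and Y with total user value 23.

23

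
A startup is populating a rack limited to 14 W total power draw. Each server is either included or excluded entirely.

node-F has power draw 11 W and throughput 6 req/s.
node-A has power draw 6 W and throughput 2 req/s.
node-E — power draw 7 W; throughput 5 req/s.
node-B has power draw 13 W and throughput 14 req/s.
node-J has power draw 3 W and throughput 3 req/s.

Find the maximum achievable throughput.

This is a 0-1 knapsack instance.
Take node-B: power draw 13 ≤ 14, throughput 14.
No other feasible combination does better.

14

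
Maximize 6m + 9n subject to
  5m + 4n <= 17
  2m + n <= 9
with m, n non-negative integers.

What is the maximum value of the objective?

(m,n)=(0,4) is feasible, giving 36.
(m,n)=(1,3) is feasible, giving 33.
(m,n)=(0,3) is feasible, giving 27.
Maximum is 36 at (m,n)=(0,4).

36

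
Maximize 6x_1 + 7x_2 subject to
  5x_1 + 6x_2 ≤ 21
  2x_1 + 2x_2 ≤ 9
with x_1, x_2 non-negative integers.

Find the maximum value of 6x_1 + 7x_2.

(x_1,x_2)=(3,1): 5·3+6·1=21≤21, 2·3+2·1=8≤9, objective 25.
(x_1,x_2)=(4,0): 5·4+6·0=20≤21, 2·4+2·0=8≤9, objective 24.
(x_1,x_2)=(2,1): 5·2+6·1=16≤21, 2·2+2·1=6≤9, objective 19.
The best lattice point is (3,1), giving 25.

25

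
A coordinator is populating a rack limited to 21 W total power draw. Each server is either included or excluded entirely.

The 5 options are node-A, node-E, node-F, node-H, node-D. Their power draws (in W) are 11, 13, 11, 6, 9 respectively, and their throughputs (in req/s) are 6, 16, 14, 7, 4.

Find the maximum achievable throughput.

23

Allowing fractional choices, the relaxed optimum would be about 26.3, but servers are indivisible.
node-E + node-H: power draw 13 + 6 = 19 ≤ 21, throughput 16 + 7 = 23.
node-F + node-D: power draw 11 + 9 = 20 ≤ 21, throughput 14 + 4 = 18.
node-F + node-H: power draw 11 + 6 = 17 ≤ 21, throughput 14 + 7 = 21.
Best is node-E and node-H with total throughput 23.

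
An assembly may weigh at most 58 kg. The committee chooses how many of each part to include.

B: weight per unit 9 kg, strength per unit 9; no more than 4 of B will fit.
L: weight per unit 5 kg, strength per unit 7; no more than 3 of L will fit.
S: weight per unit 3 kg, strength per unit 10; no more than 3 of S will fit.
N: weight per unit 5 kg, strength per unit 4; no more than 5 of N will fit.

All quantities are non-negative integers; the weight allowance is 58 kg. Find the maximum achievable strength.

Take 3×B, 3×L, 3×S, and 1×N: weight 56 ≤ 58, strength 3·9 + 3·7 + 3·10 + 1·4 = 82.
S has the best ratio (10/3) and is taken to its limit of 3; remaining capacity is filled optimally with the others.

82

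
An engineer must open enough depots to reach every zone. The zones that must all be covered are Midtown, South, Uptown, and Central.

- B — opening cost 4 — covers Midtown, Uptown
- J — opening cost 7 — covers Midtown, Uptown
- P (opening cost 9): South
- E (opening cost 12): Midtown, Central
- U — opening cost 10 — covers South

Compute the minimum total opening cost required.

25

This is a weighted set-cover instance.
Choose B, P, and E: together they cover Midtown, South, Uptown, Central — every zone.
Total opening cost: 4 + 9 + 12 = 25.
No cover costs less than 25.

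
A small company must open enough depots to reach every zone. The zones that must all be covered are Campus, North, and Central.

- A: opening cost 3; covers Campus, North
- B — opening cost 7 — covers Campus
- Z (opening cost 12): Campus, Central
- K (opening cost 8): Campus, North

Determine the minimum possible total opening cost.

This is an integer covering problem.
Choose A and Z: together they cover Campus, North, Central — every zone.
Total opening cost: 3 + 12 = 15.
No cover costs less than 15.

15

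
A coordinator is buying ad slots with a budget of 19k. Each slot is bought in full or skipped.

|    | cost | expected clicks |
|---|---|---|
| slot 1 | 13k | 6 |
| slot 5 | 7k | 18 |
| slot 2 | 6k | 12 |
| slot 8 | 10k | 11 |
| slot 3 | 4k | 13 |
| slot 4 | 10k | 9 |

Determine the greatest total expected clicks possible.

43

Allowing fractional choices, the relaxed optimum would be about 45.2, but ad slots are indivisible.
slot 5 + slot 2: cost 7 + 6 = 13 ≤ 19, expected clicks 18 + 12 = 30.
slot 5 + slot 3: cost 7 + 4 = 11 ≤ 19, expected clicks 18 + 13 = 31.
slot 5 + slot 2 + slot 3: cost 7 + 6 + 4 = 17 ≤ 19, expected clicks 18 + 12 + 13 = 43.
Best is slot 5, slot 2, and slot 3 with total expected clicks 43.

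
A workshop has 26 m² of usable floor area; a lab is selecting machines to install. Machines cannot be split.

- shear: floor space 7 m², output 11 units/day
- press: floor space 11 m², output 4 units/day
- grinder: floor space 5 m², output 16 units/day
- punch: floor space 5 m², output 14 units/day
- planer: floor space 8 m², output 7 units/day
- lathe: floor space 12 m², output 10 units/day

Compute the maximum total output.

48

This is an integer program with binary decision variables.
Allowing fractional choices, the relaxed optimum would be about 48.8, but machines are indivisible.
grinder + punch + lathe: floor space 5 + 5 + 12 = 22 ≤ 26, output 16 + 14 + 10 = 40.
shear + grinder + punch + planer: floor space 7 + 5 + 5 + 8 = 25 ≤ 26, output 11 + 16 + 14 + 7 = 48.
shear + grinder + punch: floor space 7 + 5 + 5 = 17 ≤ 26, output 11 + 16 + 14 = 41.
Best is shear, grinder, punch, and planer with total output 48.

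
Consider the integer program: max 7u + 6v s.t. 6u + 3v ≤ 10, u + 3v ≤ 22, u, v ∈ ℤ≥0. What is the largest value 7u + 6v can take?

Relaxing integrality, the LP optimum is 20.00 at (u,v) = (0, 3.33), which is not an integer point.
(u,v)=(0,3): 6·0+3·3=9≤10, 1·0+3·3=9≤22, objective 18.
(u,v)=(0,2): 6·0+3·2=6≤10, 1·0+3·2=6≤22, objective 12.
No feasible integer point exceeds 18.

18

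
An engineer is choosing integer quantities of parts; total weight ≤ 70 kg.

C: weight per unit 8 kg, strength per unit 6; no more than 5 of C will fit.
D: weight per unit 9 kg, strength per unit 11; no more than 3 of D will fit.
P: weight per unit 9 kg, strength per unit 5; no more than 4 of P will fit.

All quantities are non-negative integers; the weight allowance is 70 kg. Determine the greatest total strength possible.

63

This is a bounded integer knapsack.
D has the best ratio (11/9); taking only D gives at most 3×11 = 33 (stopped by the supply cap of 3).
Mixing does better — 5×C and 3×D: weight 67 ≤ 70, strength 5·6 + 3·11 = 63.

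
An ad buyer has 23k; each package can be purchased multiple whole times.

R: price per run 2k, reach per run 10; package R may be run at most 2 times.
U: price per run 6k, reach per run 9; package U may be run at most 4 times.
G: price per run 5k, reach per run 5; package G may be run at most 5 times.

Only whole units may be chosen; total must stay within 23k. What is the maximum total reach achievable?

47

This is a bounded integer knapsack.
2×R, 2×U, and 1×G: price 21 ≤ 23, reach 2·10 + 2·9 + 1·5 = 43.
2×R and 3×U: price 22 ≤ 23, reach 2·10 + 3·9 = 47.
Best is 47.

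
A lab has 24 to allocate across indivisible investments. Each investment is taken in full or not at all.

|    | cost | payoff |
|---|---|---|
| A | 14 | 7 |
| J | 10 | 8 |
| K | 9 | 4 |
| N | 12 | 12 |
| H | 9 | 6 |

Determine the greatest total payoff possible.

20

K + N: cost 9 + 12 = 21 ≤ 24, payoff 4 + 12 = 16.
N + H: cost 12 + 9 = 21 ≤ 24, payoff 12 + 6 = 18.
J + N: cost 10 + 12 = 22 ≤ 24, payoff 8 + 12 = 20.
Best is J and N with total payoff 20.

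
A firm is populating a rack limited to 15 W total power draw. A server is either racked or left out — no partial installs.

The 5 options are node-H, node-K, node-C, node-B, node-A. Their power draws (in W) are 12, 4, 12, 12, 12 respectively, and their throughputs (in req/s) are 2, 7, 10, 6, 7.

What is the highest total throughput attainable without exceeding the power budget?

10

node-K: power draw 4 ≤ 15, throughput 7.
node-A: power draw 12 ≤ 15, throughput 7.
node-C: power draw 12 ≤ 15, throughput 10.
Best is node-C with total throughput 10.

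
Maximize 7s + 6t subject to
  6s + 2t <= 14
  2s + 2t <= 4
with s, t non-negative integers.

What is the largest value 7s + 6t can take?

(s,t)=(2,0): 6·2+2·0=12≤14, 2·2+2·0=4≤4, objective 14.
(s,t)=(1,1): 6·1+2·1=8≤14, 2·1+2·1=4≤4, objective 13.
(s,t)=(1,0): 6·1+2·0=6≤14, 2·1+2·0=2≤4, objective 7.
The best lattice point is (2,0), giving 14.

14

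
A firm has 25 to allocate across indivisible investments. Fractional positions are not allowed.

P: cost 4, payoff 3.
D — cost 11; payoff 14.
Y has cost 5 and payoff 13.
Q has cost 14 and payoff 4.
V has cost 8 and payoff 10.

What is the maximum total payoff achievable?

D + Y + V: cost 11 + 5 + 8 = 24 ≤ 25, payoff 14 + 13 + 10 = 37.
P + D + Y: cost 4 + 11 + 5 = 20 ≤ 25, payoff 3 + 14 + 13 = 30.
D + Y: cost 11 + 5 = 16 ≤ 25, payoff 14 + 13 = 27.
Best is D, Y, and V with total payoff 37.

37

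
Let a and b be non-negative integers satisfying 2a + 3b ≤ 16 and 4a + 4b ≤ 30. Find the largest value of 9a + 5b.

(a,b)=(7,0) is feasible, giving 63.
(a,b)=(6,1) is feasible, giving 59.
No feasible integer point exceeds 63.

63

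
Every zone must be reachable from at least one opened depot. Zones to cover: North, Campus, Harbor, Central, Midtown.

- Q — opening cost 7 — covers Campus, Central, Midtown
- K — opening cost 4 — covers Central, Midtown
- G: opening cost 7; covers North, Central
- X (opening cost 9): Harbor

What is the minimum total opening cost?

23

This is an integer covering problem.
The greedy cost-per-new-zone heuristic would pick K, Q, G, and X for 27, but a cheaper cover exists.
Choose Q, G, and X: together they cover North, Campus, Harbor, Central, Midtown — every zone.
Total opening cost: 7 + 7 + 9 = 23.
No cover costs less than 23.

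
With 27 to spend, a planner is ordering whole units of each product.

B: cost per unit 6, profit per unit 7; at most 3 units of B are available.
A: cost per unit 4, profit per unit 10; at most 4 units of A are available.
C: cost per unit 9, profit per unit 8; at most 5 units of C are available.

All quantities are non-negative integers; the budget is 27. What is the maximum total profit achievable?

48

4×A and 1×C: cost 25 ≤ 27, profit 4·10 + 1·8 = 48.
1×B and 4×A: cost 22 ≤ 27, profit 1·7 + 4·10 = 47.
Best is 48.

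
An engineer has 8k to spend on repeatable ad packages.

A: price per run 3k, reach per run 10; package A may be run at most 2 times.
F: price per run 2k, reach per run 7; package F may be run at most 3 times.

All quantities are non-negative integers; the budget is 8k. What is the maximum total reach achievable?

2×A and 1×F: price 8 ≤ 8, reach 2·10 + 1·7 = 27.
1×A and 2×F: price 7 ≤ 8, reach 1·10 + 2·7 = 24.
Best is 27.

27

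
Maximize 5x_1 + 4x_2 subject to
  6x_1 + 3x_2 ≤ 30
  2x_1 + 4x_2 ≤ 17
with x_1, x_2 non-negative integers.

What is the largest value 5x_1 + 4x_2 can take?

Relaxing integrality, the LP optimum is 28.50 at (x_1,x_2) = (3.83, 2.33), which is not an integer point.
(x_1,x_2)=(4,2): 6·4+3·2=30≤30, 2·4+4·2=16≤17, objective 28.
(x_1,x_2)=(4,1): 6·4+3·1=27≤30, 2·4+4·1=12≤17, objective 24.
(x_1,x_2)=(3,2): 6·3+3·2=24≤30, 2·3+4·2=14≤17, objective 23.
The best lattice point is (4,2), giving 28.

28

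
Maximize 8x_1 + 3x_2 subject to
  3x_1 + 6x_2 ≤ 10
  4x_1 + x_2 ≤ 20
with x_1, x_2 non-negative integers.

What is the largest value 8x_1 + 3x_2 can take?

(x_1,x_2)=(3,0) is feasible, giving 24.
(x_1,x_2)=(2,0) is feasible, giving 16.
No feasible integer point exceeds 24.

24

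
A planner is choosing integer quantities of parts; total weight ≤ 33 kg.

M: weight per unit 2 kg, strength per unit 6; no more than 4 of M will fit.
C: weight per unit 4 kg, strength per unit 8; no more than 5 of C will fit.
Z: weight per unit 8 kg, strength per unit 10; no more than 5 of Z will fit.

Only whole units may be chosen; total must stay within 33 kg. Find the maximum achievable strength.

66

Take 4×M, 4×C, and 1×Z: weight 32 ≤ 33, strength 4·6 + 4·8 + 1·10 = 66.
M has the best ratio (6/2) and is taken to its limit of 4; remaining capacity is filled optimally with the others.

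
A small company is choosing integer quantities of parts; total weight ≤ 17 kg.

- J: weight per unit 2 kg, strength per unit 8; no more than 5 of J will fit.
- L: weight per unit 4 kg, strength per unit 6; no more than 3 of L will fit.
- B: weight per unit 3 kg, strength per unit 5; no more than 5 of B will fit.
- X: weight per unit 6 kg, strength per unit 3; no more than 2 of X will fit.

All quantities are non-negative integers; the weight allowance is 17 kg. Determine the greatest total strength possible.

51

This is a bounded integer knapsack.
Take 5×J, 1×L, and 1×B: weight 17 ≤ 17, strength 5·8 + 1·6 + 1·5 = 51.
J has the best ratio (8/2) and is taken to its limit of 5; remaining capacity is filled optimally with the others.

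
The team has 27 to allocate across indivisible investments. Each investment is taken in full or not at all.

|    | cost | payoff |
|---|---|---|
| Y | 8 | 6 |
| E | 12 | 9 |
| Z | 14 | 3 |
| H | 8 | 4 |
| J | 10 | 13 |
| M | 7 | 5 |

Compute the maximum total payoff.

Allowing fractional choices, the relaxed optimum would be about 25.8, but investments are indivisible.
Y + J + M: cost 8 + 10 + 7 = 25 ≤ 27, payoff 6 + 13 + 5 = 24.
Y + H + J: cost 8 + 8 + 10 = 26 ≤ 27, payoff 6 + 4 + 13 = 23.
E + J: cost 12 + 10 = 22 ≤ 27, payoff 9 + 13 = 22.
Best is Y, J, and M with total payoff 24.

24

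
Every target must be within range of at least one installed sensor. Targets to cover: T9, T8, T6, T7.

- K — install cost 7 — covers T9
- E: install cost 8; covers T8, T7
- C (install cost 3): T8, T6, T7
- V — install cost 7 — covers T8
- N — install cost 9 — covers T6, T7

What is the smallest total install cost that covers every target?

10

This is a weighted set-cover instance.
Choose K and C: together they cover T9, T8, T6, T7 — every target.
Total install cost: 7 + 3 = 10.
No cover costs less than 10.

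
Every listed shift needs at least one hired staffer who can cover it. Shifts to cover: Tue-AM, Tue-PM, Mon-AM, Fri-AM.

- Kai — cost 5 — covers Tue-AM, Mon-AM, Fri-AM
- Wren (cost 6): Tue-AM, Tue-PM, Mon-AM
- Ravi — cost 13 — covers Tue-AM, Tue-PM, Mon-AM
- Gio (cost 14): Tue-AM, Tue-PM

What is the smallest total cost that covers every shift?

11

This is an integer covering problem.
Choose Kai and Wren: together they cover Tue-AM, Tue-PM, Mon-AM, Fri-AM — every shift.
Total cost: 5 + 6 = 11.
No cover costs less than 11.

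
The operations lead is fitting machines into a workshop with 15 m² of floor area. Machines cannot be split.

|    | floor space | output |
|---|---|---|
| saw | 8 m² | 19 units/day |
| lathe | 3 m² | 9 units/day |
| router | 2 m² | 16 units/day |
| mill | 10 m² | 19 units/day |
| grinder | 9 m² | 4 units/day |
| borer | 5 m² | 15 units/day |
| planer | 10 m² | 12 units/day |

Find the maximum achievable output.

50

Allowing fractional choices, the relaxed optimum would be about 51.9, but machines are indivisible.
saw + router + borer: floor space 8 + 2 + 5 = 15 ≤ 15, output 19 + 16 + 15 = 50.
saw + lathe + router: floor space 8 + 3 + 2 = 13 ≤ 15, output 19 + 9 + 16 = 44.
Best is saw, router, and borer with total output 50.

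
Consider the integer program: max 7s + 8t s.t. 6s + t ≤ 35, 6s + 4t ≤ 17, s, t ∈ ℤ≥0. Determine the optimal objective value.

Relaxing integrality, the LP optimum is 34.00 at (s,t) = (0, 4.25), which is not an integer point.
(s,t)=(0,4): 6·0+1·4=4≤35, 6·0+4·4=16≤17, objective 32.
(s,t)=(0,3): 6·0+1·3=3≤35, 6·0+4·3=12≤17, objective 24.
Maximum is 32 at (s,t)=(0,4).

32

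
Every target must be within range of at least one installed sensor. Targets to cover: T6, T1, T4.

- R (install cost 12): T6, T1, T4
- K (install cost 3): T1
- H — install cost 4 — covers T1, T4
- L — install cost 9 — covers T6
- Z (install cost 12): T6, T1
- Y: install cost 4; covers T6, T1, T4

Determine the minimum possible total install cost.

This is a weighted set-cover instance.
Y alone covers T6, T1, T4 — every target.
Total install cost: 4.
No cover costs less than 4.

4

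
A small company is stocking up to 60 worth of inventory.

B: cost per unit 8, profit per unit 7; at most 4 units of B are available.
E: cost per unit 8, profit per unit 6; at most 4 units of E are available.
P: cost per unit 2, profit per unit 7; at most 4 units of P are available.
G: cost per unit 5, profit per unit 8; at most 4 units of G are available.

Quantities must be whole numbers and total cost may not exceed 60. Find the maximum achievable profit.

This is a bounded integer knapsack.
4×B, 4×P, and 4×G: cost 60 ≤ 60, profit 4·7 + 4·7 + 4·8 = 88.
3×B, 1×E, 4×P, and 4×G: cost 60 ≤ 60, profit 3·7 + 1·6 + 4·7 + 4·8 = 87.
Best is 88.

88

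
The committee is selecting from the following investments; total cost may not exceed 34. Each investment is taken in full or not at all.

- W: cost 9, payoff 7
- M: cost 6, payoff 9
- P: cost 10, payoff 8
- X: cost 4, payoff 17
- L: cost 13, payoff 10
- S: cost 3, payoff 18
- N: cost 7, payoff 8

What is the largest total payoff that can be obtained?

W + M + X + S + N: cost 9 + 6 + 4 + 3 + 7 = 29 ≤ 34, payoff 7 + 9 + 17 + 18 + 8 = 59.
M + P + X + S + N: cost 6 + 10 + 4 + 3 + 7 = 30 ≤ 34, payoff 9 + 8 + 17 + 18 + 8 = 60.
M + X + L + S + N: cost 6 + 4 + 13 + 3 + 7 = 33 ≤ 34, payoff 9 + 17 + 10 + 18 + 8 = 62.
Best is M, X, L, S, and N with total payoff 62.

62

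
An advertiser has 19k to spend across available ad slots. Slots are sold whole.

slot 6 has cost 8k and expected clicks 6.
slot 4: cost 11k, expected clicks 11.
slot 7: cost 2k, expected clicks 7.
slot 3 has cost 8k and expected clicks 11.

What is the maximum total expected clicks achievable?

24

slot 4 + slot 3: cost 11 + 8 = 19 ≤ 19, expected clicks 11 + 11 = 22.
slot 6 + slot 7 + slot 3: cost 8 + 2 + 8 = 18 ≤ 19, expected clicks 6 + 7 + 11 = 24.
Best is slot 6, slot 7, and slot 3 with total expected clicks 24.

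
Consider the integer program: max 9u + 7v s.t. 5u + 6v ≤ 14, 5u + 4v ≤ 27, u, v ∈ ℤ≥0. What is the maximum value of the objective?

(u,v)=(2,0): 5·2+6·0=10≤14, 5·2+4·0=10≤27, objective 18.
(u,v)=(1,1): 5·1+6·1=11≤14, 5·1+4·1=9≤27, objective 16.
(u,v)=(1,0): 5·1+6·0=5≤14, 5·1+4·0=5≤27, objective 9.
The best lattice point is (2,0), giving 18.

18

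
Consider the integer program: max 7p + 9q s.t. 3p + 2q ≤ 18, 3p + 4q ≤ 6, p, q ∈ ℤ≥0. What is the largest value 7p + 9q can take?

(p,q)=(2,0) is feasible, giving 14.
(p,q)=(1,0) is feasible, giving 7.
Maximum is 14 at (p,q)=(2,0).

14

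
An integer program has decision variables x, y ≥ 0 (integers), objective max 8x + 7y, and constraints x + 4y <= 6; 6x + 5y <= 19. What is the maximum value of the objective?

24

Relaxing integrality, the LP optimum is 25.63 at (x,y) = (2.42, 0.895), which is not an integer point.
(x,y)=(3,0): 1·3+4·0=3≤6, 6·3+5·0=18≤19, objective 24.
(x,y)=(2,1): 1·2+4·1=6≤6, 6·2+5·1=17≤19, objective 23.
(x,y)=(2,0): 1·2+4·0=2≤6, 6·2+5·0=12≤19, objective 16.
Maximum is 24 at (x,y)=(3,0).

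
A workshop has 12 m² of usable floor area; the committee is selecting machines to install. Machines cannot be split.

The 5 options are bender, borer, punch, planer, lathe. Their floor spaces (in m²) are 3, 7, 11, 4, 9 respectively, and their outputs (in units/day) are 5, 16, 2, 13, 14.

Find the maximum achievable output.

This is an integer program with binary decision variables.
Take borer and planer: floor space 7 + 4 = 11 ≤ 12, output 16 + 13 = 29.
No other feasible combination does better.

29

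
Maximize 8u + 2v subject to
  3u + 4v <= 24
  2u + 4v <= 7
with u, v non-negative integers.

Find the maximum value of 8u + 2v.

(u,v)=(3,0): 3·3+4·0=9≤24, 2·3+4·0=6≤7, objective 24.
(u,v)=(2,0): 3·2+4·0=6≤24, 2·2+4·0=4≤7, objective 16.
Maximum is 24 at (u,v)=(3,0).

24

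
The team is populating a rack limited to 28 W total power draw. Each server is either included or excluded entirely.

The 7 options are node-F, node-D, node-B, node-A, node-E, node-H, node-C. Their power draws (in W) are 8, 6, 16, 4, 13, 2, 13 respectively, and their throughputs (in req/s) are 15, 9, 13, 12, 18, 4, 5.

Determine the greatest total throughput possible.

Allowing fractional choices, the relaxed optimum would be about 51.1, but servers are indivisible.
node-F + node-A + node-E + node-H: power draw 8 + 4 + 13 + 2 = 27 ≤ 28, throughput 15 + 12 + 18 + 4 = 49.
node-F + node-A + node-E: power draw 8 + 4 + 13 = 25 ≤ 28, throughput 15 + 12 + 18 = 45.
node-D + node-A + node-E + node-H: power draw 6 + 4 + 13 + 2 = 25 ≤ 28, throughput 9 + 12 + 18 + 4 = 43.
Best is node-F, node-A, node-E, and node-H with total throughput 49.

49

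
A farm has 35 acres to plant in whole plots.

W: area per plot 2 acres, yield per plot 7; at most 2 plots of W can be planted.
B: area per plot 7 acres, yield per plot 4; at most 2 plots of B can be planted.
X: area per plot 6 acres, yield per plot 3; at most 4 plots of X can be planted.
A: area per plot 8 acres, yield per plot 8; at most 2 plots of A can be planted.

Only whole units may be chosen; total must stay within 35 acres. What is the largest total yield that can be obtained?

38

This is a bounded integer knapsack.
W has the best ratio (7/2); taking only W gives at most 2×7 = 14 (stopped by the supply cap of 2).
Mixing does better — 2×W, 2×B, and 2×A: area 34 ≤ 35, yield 2·7 + 2·4 + 2·8 = 38.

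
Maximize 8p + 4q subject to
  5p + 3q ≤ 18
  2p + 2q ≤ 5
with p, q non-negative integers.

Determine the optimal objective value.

16

The continuous relaxation peaks at (2.5, 0) with value 20.00; rounding to a feasible lattice point costs some objective.
(p,q)=(2,0): 5·2+3·0=10≤18, 2·2+2·0=4≤5, objective 16.
(p,q)=(1,1): 5·1+3·1=8≤18, 2·1+2·1=4≤5, objective 12.
The best lattice point is (2,0), giving 16.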